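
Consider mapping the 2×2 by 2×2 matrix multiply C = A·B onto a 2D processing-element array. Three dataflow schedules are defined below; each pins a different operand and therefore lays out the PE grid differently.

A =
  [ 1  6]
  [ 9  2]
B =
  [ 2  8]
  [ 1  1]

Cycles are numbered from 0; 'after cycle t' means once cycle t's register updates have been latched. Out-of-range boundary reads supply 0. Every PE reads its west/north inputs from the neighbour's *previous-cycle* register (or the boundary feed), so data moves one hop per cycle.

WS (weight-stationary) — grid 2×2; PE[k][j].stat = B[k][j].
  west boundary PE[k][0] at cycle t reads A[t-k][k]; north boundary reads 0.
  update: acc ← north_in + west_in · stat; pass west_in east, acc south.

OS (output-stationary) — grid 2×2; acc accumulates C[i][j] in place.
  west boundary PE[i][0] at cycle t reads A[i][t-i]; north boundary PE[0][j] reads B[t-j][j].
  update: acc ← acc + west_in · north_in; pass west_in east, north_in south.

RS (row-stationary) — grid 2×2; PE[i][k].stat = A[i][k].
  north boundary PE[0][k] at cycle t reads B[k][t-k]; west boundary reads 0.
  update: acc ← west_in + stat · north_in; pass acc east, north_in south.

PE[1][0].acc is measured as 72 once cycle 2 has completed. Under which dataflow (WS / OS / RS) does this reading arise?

Under WS (2×2), PE[1][0]:
  t=0 PE[1][0]: acc=0 h=0 v=0
  t=1 PE[1][0]: acc=8 h=6 v=8
  t=2 PE[1][0]: acc=20 h=2 v=20
Under OS (2×2), PE[1][0]:
  t=0 PE[1][0]: acc=0 h=0 v=0
  t=1 PE[1][0]: acc=18 h=9 v=2
  t=2 PE[1][0]: acc=20 h=2 v=1
Under RS (2×2), PE[1][0]:
  t=0 PE[1][0]: acc=0 h=0 v=0
  t=1 PE[1][0]: acc=18 h=18 v=2
  t=2 PE[1][0]: acc=72 h=72 v=8

dataflow = RS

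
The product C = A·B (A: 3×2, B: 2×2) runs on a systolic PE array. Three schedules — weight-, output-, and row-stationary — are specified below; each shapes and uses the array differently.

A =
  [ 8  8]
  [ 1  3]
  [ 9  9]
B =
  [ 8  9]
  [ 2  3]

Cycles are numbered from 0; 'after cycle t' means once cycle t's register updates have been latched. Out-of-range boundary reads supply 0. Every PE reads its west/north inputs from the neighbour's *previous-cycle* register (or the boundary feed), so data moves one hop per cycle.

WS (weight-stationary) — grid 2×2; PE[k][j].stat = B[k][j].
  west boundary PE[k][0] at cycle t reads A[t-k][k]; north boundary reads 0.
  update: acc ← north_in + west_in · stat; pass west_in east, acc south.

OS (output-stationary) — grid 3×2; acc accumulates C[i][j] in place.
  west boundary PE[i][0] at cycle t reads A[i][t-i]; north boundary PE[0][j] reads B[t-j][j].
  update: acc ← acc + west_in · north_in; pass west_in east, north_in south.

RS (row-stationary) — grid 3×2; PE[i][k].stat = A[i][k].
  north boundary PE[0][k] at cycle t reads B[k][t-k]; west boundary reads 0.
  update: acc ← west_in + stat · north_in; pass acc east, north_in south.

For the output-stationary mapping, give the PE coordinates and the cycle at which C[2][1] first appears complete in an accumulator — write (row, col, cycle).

Under OS, C[2][1] lands at PE[2][1]:
  step 0 · PE2,1: acc=0; fwd→0 fwd↓0
  step 1 · PE2,1: acc=0; fwd→0 fwd↓0
  step 2 · PE2,1: acc=0; fwd→0 fwd↓0
  step 3 · PE2,1: acc=81; fwd→9 fwd↓9
  step 4 · PE2,1: acc=108; fwd→9 fwd↓3

(row, col, cycle) = (2, 1, 4)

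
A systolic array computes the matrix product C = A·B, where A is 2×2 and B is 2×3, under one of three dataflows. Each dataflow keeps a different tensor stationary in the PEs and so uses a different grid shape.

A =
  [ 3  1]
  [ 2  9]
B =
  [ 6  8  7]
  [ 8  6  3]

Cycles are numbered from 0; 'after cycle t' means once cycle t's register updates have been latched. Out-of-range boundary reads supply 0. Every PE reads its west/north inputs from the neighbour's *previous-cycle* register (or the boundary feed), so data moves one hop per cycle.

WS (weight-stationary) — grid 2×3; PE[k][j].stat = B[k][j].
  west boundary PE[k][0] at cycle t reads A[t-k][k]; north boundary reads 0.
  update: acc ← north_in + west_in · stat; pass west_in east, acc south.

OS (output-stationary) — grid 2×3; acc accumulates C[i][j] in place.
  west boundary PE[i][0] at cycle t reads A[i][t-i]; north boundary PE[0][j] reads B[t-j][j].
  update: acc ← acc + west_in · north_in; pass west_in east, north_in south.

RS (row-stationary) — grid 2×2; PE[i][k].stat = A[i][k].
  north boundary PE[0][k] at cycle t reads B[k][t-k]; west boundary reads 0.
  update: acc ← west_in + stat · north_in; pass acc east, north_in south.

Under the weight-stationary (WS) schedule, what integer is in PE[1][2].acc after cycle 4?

Tracing WS — 2×3 array, target PE[1][2]:
  @0  [0,2]  acc 0  |  →0  ↓0
  @0  [1,1]  acc 0  |  →0  ↓0
  @0  [1,2]  acc 0  |  →0  ↓0
  @1  [0,2]  acc 0  |  →0  ↓0
  @1  [1,1]  acc 0  |  →0  ↓0
  @1  [1,2]  acc 0  |  →0  ↓0
  @2  [0,2]  acc 21  |  →3  ↓21
  @2  [1,1]  acc 30  |  →1  ↓30
  @2  [1,2]  acc 0  |  →0  ↓0
  @3  [0,2]  acc 14  |  →2  ↓14
  @3  [1,1]  acc 70  |  →9  ↓70
  @3  [1,2]  acc 24  |  →1  ↓24
  @4  [0,2]  acc 0  |  →0  ↓0
  @4  [1,1]  acc 0  |  →0  ↓0
  @4  [1,2]  acc 41  |  →9  ↓41

PE[1][2].acc = 41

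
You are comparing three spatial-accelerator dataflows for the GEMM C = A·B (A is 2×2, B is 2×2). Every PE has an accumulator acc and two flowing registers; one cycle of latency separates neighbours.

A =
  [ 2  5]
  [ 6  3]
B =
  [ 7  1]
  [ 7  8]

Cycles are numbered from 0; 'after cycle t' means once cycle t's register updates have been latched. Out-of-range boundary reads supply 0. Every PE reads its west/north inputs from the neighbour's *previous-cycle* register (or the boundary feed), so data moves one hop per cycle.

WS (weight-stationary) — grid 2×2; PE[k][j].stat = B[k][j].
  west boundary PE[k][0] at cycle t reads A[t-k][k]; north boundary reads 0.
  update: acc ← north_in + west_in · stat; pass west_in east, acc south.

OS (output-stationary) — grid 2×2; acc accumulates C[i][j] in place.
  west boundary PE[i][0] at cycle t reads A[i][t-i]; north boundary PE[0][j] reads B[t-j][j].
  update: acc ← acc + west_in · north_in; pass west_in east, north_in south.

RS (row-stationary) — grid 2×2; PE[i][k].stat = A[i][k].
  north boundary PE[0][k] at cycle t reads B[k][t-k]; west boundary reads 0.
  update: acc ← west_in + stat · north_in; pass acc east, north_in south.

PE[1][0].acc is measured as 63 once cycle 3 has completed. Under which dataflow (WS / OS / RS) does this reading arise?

dataflow = OS

— WS: 2×2; PE[1][0] trace:
  t=0 PE[1][0]: acc=0 h=0 v=0
  t=1 PE[1][0]: acc=49 h=5 v=49
  t=2 PE[1][0]: acc=63 h=3 v=63
  t=3 PE[1][0]: acc=0 h=0 v=0
— OS: 2×2; PE[1][0] trace:
  t=0 PE[1][0]: acc=0 h=0 v=0
  t=1 PE[1][0]: acc=42 h=6 v=7
  t=2 PE[1][0]: acc=63 h=3 v=7
  t=3 PE[1][0]: acc=63 h=0 v=0
— RS: 2×2; PE[1][0] trace:
  t=0 PE[1][0]: acc=0 h=0 v=0
  t=1 PE[1][0]: acc=42 h=42 v=7
  t=2 PE[1][0]: acc=6 h=6 v=1
  t=3 PE[1][0]: acc=0 h=0 v=0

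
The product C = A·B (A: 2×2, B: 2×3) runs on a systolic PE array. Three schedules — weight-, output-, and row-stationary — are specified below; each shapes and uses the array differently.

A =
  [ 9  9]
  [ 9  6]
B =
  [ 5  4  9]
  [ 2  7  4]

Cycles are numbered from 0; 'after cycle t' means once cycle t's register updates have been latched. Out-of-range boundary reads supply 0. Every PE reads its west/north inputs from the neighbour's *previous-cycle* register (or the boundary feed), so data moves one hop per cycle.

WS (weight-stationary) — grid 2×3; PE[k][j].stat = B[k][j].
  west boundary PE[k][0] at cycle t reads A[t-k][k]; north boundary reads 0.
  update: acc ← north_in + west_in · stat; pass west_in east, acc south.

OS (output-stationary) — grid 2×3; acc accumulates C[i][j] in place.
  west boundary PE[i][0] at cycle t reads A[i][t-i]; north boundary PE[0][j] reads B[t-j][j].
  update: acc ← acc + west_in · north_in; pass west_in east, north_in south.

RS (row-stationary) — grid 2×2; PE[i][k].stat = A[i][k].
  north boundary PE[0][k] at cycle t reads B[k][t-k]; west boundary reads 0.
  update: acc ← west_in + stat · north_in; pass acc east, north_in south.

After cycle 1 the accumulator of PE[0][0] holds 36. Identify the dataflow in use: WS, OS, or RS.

WS [2×3] PE[0][0] across cycles:
  c0 r0c0: 45 / 9 / 45
  c1 r0c0: 45 / 9 / 45
OS [2×3] PE[0][0] across cycles:
  c0 r0c0: 45 / 9 / 5
  c1 r0c0: 63 / 9 / 2
RS [2×2] PE[0][0] across cycles:
  c0 r0c0: 45 / 45 / 5
  c1 r0c0: 36 / 36 / 4

dataflow = RS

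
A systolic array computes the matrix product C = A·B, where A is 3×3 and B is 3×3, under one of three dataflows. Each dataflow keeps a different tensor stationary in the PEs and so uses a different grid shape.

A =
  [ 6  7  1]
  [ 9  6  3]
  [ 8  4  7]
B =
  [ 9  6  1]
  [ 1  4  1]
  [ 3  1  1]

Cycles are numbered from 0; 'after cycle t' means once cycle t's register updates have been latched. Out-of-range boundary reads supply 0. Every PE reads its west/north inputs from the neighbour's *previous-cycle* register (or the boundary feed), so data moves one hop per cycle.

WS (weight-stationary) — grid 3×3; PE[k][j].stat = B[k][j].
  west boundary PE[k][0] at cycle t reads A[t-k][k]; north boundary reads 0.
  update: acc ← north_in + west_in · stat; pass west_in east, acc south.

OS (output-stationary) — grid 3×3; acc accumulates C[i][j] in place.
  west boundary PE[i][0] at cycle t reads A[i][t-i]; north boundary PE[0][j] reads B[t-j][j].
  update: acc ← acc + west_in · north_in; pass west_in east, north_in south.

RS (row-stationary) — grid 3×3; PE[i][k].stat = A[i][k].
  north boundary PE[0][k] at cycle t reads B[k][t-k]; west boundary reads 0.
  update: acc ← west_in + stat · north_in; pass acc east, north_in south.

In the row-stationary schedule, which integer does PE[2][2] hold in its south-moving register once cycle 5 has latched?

register = 1

RS 3×3: PE[2][2] cycle-by-cycle (with neighbour feeds):
  @0  [1,2]  acc 0  |  →0  ↓0
  @0  [2,1]  acc 0  |  →0  ↓0
  @0  [2,2]  acc 0  |  →0  ↓0
  @1  [1,2]  acc 0  |  →0  ↓0
  @1  [2,1]  acc 0  |  →0  ↓0
  @1  [2,2]  acc 0  |  →0  ↓0
  @2  [1,2]  acc 0  |  →0  ↓0
  @2  [2,1]  acc 0  |  →0  ↓0
  @2  [2,2]  acc 0  |  →0  ↓0
  @3  [1,2]  acc 96  |  →96  ↓3
  @3  [2,1]  acc 76  |  →76  ↓1
  @3  [2,2]  acc 0  |  →0  ↓0
  @4  [1,2]  acc 81  |  →81  ↓1
  @4  [2,1]  acc 64  |  →64  ↓4
  @4  [2,2]  acc 97  |  →97  ↓3
  @5  [1,2]  acc 18  |  →18  ↓1
  @5  [2,1]  acc 12  |  →12  ↓1
  @5  [2,2]  acc 71  |  →71  ↓1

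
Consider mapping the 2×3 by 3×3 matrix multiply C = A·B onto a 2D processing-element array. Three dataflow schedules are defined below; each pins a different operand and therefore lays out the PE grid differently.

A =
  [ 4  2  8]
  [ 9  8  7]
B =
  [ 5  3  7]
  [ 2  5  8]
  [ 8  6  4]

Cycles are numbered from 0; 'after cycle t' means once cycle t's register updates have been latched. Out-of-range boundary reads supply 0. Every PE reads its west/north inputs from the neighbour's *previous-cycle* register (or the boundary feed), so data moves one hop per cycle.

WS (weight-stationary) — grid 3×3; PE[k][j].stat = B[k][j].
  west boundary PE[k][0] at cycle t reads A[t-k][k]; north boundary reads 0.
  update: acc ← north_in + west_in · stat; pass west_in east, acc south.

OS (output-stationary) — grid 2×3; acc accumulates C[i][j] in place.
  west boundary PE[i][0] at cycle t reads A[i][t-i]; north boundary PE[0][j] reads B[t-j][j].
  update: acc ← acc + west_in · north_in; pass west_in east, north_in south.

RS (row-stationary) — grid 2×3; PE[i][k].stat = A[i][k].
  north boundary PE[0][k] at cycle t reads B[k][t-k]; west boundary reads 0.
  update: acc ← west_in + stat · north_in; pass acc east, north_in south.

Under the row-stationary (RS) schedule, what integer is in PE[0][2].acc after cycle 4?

RS on a 2×3 grid — tracing PE[0][2] and its feeders:
  @0  [0,1]  acc 0  |  →0  ↓0
  @0  [0,2]  acc 0  |  →0  ↓0
  @1  [0,1]  acc 24  |  →24  ↓2
  @1  [0,2]  acc 0  |  →0  ↓0
  @2  [0,1]  acc 22  |  →22  ↓5
  @2  [0,2]  acc 88  |  →88  ↓8
  @3  [0,1]  acc 44  |  →44  ↓8
  @3  [0,2]  acc 70  |  →70  ↓6
  @4  [0,1]  acc 0  |  →0  ↓0
  @4  [0,2]  acc 76  |  →76  ↓4

PE[0][2].acc = 76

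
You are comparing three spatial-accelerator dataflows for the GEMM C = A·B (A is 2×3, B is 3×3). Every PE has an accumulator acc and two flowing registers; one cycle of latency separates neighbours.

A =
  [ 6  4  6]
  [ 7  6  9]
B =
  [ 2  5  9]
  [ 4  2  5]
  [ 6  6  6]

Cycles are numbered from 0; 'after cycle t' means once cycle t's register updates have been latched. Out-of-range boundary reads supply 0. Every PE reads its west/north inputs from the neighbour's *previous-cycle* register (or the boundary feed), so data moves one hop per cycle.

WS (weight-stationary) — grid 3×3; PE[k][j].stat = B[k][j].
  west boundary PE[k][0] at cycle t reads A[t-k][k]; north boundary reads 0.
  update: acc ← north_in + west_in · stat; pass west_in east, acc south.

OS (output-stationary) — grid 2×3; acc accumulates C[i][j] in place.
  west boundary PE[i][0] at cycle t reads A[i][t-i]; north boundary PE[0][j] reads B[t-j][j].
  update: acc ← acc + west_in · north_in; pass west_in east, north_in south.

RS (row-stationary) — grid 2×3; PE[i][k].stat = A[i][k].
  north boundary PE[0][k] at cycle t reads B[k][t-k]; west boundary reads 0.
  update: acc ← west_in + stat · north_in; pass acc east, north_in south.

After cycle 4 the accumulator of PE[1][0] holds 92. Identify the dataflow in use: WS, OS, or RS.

dataflow = OS

— WS: 3×3; PE[1][0] trace:
  step 0 · PE1,0: acc=0; fwd→0 fwd↓0
  step 1 · PE1,0: acc=28; fwd→4 fwd↓28
  step 2 · PE1,0: acc=38; fwd→6 fwd↓38
  step 3 · PE1,0: acc=0; fwd→0 fwd↓0
  step 4 · PE1,0: acc=0; fwd→0 fwd↓0
— OS: 2×3; PE[1][0] trace:
  step 0 · PE1,0: acc=0; fwd→0 fwd↓0
  step 1 · PE1,0: acc=14; fwd→7 fwd↓2
  step 2 · PE1,0: acc=38; fwd→6 fwd↓4
  step 3 · PE1,0: acc=92; fwd→9 fwd↓6
  step 4 · PE1,0: acc=92; fwd→0 fwd↓0
— RS: 2×3; PE[1][0] trace:
  step 0 · PE1,0: acc=0; fwd→0 fwd↓0
  step 1 · PE1,0: acc=14; fwd→14 fwd↓2
  step 2 · PE1,0: acc=35; fwd→35 fwd↓5
  step 3 · PE1,0: acc=63; fwd→63 fwd↓9
  step 4 · PE1,0: acc=0; fwd→0 fwd↓0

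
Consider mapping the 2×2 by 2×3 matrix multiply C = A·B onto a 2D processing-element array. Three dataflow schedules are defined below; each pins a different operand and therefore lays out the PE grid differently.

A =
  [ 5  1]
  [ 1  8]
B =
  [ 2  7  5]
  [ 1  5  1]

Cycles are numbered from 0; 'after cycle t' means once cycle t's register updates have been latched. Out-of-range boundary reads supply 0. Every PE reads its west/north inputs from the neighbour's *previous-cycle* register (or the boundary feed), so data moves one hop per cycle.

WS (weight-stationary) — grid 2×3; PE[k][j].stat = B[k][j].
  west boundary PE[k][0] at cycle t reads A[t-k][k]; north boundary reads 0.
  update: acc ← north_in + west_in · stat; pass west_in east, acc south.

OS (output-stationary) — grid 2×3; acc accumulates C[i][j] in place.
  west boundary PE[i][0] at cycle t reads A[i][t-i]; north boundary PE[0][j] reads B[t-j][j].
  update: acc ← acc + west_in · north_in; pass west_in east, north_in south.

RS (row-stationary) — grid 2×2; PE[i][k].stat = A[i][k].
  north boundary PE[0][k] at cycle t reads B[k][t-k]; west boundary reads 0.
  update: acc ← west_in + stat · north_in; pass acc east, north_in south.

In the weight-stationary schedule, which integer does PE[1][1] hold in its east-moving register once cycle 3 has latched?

register = 8

WS (2×3). Following PE[1][1] plus its west/north inputs:
  @0  [0,1]  acc 0  |  →0  ↓0
  @0  [1,0]  acc 0  |  →0  ↓0
  @0  [1,1]  acc 0  |  →0  ↓0
  @1  [0,1]  acc 35  |  →5  ↓35
  @1  [1,0]  acc 11  |  →1  ↓11
  @1  [1,1]  acc 0  |  →0  ↓0
  @2  [0,1]  acc 7  |  →1  ↓7
  @2  [1,0]  acc 10  |  →8  ↓10
  @2  [1,1]  acc 40  |  →1  ↓40
  @3  [0,1]  acc 0  |  →0  ↓0
  @3  [1,0]  acc 0  |  →0  ↓0
  @3  [1,1]  acc 47  |  →8  ↓47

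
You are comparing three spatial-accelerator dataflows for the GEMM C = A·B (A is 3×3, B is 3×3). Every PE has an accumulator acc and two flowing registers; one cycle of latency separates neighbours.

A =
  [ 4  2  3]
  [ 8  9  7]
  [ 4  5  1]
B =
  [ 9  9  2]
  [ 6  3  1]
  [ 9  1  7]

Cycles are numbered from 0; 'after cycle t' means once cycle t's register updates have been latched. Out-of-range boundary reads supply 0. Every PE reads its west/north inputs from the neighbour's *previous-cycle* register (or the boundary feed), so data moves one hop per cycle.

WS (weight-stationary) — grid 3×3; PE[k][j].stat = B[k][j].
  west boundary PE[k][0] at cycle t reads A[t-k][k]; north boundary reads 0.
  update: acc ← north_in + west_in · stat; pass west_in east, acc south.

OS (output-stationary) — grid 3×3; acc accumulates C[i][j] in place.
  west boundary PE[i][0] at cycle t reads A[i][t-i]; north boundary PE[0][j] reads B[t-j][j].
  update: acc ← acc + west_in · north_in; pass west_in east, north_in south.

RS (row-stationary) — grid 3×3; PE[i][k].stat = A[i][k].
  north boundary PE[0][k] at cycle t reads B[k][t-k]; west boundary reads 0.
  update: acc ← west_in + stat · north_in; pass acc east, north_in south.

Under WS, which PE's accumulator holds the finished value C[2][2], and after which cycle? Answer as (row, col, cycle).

(row, col, cycle) = (2, 2, 6)

WS: C[2][2] accumulates in PE[2][2]:
  [0] (2,2) acc=0 (h:0 v:0)
  [1] (2,2) acc=0 (h:0 v:0)
  [2] (2,2) acc=0 (h:0 v:0)
  [3] (2,2) acc=0 (h:0 v:0)
  [4] (2,2) acc=31 (h:3 v:31)
  [5] (2,2) acc=74 (h:7 v:74)
  [6] (2,2) acc=20 (h:1 v:20)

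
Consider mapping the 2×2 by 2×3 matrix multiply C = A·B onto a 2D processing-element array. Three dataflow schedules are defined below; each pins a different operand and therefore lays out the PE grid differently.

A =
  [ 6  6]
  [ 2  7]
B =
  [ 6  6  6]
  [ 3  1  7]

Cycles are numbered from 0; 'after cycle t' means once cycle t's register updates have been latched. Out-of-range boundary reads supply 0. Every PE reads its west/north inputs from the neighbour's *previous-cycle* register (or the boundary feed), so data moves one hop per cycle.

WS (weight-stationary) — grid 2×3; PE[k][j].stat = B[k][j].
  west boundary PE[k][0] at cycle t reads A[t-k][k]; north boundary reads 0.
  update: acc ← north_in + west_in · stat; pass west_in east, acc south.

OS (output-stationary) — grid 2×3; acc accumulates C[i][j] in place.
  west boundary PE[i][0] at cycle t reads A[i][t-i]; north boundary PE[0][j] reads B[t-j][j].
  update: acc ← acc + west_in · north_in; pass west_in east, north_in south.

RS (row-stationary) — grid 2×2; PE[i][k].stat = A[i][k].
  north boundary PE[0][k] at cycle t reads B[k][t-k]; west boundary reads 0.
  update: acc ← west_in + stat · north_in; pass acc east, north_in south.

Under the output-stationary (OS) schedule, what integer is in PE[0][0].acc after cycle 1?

PE[0][0].acc = 54

Tracing OS — 2×3 array, target PE[0][0]:
  cycle 0: PE[0][0] → acc 36, east 6, south 6
  cycle 1: PE[0][0] → acc 54, east 6, south 3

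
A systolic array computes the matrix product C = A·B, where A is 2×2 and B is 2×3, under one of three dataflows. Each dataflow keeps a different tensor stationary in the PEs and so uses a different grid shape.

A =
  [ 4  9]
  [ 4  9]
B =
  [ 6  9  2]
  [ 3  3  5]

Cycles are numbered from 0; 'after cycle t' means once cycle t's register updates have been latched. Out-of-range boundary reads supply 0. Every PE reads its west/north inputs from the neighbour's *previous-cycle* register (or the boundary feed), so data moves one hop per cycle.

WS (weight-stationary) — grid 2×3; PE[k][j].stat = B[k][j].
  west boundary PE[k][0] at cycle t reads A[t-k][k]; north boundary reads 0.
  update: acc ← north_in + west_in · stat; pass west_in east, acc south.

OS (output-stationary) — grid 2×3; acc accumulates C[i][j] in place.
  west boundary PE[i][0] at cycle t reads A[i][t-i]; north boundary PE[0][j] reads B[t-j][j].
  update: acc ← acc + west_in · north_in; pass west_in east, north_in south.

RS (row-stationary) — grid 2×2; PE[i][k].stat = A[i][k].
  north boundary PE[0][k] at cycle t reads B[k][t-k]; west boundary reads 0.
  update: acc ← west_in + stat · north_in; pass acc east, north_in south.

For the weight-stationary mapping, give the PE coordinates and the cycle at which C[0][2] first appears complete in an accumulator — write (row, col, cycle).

(row, col, cycle) = (1, 2, 3)

WS — PE[1][2] is where C[0][2] collects:
  [0] (1,2) acc=0 (h:0 v:0)
  [1] (1,2) acc=0 (h:0 v:0)
  [2] (1,2) acc=0 (h:0 v:0)
  [3] (1,2) acc=53 (h:9 v:53)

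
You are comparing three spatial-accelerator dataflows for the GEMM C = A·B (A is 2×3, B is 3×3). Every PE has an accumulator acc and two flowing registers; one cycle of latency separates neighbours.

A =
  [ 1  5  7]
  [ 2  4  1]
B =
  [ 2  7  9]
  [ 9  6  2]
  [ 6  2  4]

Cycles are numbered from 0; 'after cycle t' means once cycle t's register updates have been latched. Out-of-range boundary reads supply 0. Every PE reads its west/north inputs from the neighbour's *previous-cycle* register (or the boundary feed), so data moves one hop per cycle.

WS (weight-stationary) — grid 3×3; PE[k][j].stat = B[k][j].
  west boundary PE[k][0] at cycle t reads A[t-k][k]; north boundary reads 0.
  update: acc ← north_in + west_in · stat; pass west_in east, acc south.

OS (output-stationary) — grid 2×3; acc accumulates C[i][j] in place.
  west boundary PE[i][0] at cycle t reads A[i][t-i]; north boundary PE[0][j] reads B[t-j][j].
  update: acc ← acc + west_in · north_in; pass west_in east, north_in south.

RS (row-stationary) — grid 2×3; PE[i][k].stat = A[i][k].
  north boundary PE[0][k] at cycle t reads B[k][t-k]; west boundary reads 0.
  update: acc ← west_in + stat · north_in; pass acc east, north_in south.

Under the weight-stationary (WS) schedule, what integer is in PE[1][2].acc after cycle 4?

WS on a 3×3 grid — tracing PE[1][2] and its feeders:
  after 0 — PE[0][2] acc=0, pass-E 0, pass-S 0
  after 0 — PE[1][1] acc=0, pass-E 0, pass-S 0
  after 0 — PE[1][2] acc=0, pass-E 0, pass-S 0
  after 1 — PE[0][2] acc=0, pass-E 0, pass-S 0
  after 1 — PE[1][1] acc=0, pass-E 0, pass-S 0
  after 1 — PE[1][2] acc=0, pass-E 0, pass-S 0
  after 2 — PE[0][2] acc=9, pass-E 1, pass-S 9
  after 2 — PE[1][1] acc=37, pass-E 5, pass-S 37
  after 2 — PE[1][2] acc=0, pass-E 0, pass-S 0
  after 3 — PE[0][2] acc=18, pass-E 2, pass-S 18
  after 3 — PE[1][1] acc=38, pass-E 4, pass-S 38
  after 3 — PE[1][2] acc=19, pass-E 5, pass-S 19
  after 4 — PE[0][2] acc=0, pass-E 0, pass-S 0
  after 4 — PE[1][1] acc=0, pass-E 0, pass-S 0
  after 4 — PE[1][2] acc=26, pass-E 4, pass-S 26

PE[1][2].acc = 26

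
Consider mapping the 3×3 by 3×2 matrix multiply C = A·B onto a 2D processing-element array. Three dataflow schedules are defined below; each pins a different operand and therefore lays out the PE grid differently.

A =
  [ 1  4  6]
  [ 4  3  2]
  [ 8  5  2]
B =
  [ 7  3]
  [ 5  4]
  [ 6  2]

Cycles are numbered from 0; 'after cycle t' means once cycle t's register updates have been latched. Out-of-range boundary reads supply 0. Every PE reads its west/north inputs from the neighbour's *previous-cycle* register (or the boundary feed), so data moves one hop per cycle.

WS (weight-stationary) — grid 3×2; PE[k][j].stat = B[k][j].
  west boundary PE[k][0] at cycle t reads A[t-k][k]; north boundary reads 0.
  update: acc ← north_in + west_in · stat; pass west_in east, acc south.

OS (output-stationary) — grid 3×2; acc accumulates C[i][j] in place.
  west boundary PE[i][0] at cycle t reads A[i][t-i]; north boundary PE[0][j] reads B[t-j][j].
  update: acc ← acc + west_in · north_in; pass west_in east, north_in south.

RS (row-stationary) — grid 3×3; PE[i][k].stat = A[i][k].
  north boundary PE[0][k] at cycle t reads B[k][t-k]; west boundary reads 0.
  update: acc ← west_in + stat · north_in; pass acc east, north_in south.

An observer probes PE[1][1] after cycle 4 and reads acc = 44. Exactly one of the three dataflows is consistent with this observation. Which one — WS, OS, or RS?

WS [3×2] PE[1][1] across cycles:
  cycle 0: PE[1][1] → acc 0, east 0, south 0
  cycle 1: PE[1][1] → acc 0, east 0, south 0
  cycle 2: PE[1][1] → acc 19, east 4, south 19
  cycle 3: PE[1][1] → acc 24, east 3, south 24
  cycle 4: PE[1][1] → acc 44, east 5, south 44
OS [3×2] PE[1][1] across cycles:
  cycle 0: PE[1][1] → acc 0, east 0, south 0
  cycle 1: PE[1][1] → acc 0, east 0, south 0
  cycle 2: PE[1][1] → acc 12, east 4, south 3
  cycle 3: PE[1][1] → acc 24, east 3, south 4
  cycle 4: PE[1][1] → acc 28, east 2, south 2
RS [3×3] PE[1][1] across cycles:
  cycle 0: PE[1][1] → acc 0, east 0, south 0
  cycle 1: PE[1][1] → acc 0, east 0, south 0
  cycle 2: PE[1][1] → acc 43, east 43, south 5
  cycle 3: PE[1][1] → acc 24, east 24, south 4
  cycle 4: PE[1][1] → acc 0, east 0, south 0

dataflow = WS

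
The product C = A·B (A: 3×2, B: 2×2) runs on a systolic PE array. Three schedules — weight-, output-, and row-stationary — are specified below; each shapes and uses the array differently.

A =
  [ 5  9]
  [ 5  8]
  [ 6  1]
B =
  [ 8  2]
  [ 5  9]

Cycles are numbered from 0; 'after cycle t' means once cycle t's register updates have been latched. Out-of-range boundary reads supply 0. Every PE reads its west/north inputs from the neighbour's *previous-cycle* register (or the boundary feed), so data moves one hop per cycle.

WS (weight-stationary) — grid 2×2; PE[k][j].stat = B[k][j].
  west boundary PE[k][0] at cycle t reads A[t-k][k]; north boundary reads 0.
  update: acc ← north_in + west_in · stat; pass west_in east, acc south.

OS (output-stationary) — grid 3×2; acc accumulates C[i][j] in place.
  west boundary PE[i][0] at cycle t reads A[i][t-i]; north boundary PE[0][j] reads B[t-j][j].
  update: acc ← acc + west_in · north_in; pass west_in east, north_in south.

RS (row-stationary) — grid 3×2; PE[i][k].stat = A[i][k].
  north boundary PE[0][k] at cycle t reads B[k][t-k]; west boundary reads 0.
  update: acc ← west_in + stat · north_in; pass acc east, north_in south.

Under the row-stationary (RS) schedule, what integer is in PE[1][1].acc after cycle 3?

RS 3×2: PE[1][1] cycle-by-cycle (with neighbour feeds):
  @0  [0,1]  acc 0  |  →0  ↓0
  @0  [1,0]  acc 0  |  →0  ↓0
  @0  [1,1]  acc 0  |  →0  ↓0
  @1  [0,1]  acc 85  |  →85  ↓5
  @1  [1,0]  acc 40  |  →40  ↓8
  @1  [1,1]  acc 0  |  →0  ↓0
  @2  [0,1]  acc 91  |  →91  ↓9
  @2  [1,0]  acc 10  |  →10  ↓2
  @2  [1,1]  acc 80  |  →80  ↓5
  @3  [0,1]  acc 0  |  →0  ↓0
  @3  [1,0]  acc 0  |  →0  ↓0
  @3  [1,1]  acc 82  |  →82  ↓9

PE[1][1].acc = 82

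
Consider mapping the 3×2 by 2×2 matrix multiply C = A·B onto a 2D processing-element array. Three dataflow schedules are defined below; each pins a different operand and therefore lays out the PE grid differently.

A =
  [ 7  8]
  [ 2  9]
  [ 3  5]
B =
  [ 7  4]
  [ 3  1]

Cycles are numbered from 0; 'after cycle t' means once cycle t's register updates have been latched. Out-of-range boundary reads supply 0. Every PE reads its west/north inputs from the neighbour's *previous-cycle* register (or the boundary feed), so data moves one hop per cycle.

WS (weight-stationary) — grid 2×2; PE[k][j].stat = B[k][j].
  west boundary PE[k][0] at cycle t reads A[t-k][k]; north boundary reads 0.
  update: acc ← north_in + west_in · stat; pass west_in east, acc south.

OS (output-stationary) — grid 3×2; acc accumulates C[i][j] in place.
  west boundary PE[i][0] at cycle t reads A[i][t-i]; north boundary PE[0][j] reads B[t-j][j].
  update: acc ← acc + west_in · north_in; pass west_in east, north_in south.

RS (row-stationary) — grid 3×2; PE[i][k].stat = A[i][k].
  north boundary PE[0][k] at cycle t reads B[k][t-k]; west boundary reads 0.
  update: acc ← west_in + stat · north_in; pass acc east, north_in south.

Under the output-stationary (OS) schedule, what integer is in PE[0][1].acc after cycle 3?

PE[0][1].acc = 36

OS 3×2: PE[0][1] cycle-by-cycle (with neighbour feeds):
  step 0 · PE0,0: acc=49; fwd→7 fwd↓7
  step 0 · PE0,1: acc=0; fwd→0 fwd↓0
  step 1 · PE0,0: acc=73; fwd→8 fwd↓3
  step 1 · PE0,1: acc=28; fwd→7 fwd↓4
  step 2 · PE0,0: acc=73; fwd→0 fwd↓0
  step 2 · PE0,1: acc=36; fwd→8 fwd↓1
  step 3 · PE0,0: acc=73; fwd→0 fwd↓0
  step 3 · PE0,1: acc=36; fwd→0 fwd↓0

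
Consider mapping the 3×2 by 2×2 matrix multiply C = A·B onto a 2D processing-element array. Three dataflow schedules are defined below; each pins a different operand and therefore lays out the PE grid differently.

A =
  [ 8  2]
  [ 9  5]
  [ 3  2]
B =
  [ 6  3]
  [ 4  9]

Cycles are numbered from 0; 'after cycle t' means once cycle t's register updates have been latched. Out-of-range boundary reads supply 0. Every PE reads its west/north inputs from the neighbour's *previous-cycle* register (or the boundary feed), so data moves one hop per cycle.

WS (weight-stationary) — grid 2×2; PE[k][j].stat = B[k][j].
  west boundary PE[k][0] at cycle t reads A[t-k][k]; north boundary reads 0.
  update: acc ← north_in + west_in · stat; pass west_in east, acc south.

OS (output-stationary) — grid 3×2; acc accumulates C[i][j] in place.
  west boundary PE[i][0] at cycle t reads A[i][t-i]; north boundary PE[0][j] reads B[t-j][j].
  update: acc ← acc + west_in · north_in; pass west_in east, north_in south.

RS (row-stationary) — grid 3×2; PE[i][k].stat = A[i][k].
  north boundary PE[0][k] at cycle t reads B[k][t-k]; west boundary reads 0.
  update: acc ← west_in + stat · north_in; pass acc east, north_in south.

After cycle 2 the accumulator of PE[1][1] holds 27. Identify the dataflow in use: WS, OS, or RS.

— WS: 2×2; PE[1][1] trace:
  @0  [1,1]  acc 0  |  →0  ↓0
  @1  [1,1]  acc 0  |  →0  ↓0
  @2  [1,1]  acc 42  |  →2  ↓42
— OS: 3×2; PE[1][1] trace:
  @0  [1,1]  acc 0  |  →0  ↓0
  @1  [1,1]  acc 0  |  →0  ↓0
  @2  [1,1]  acc 27  |  →9  ↓3
— RS: 3×2; PE[1][1] trace:
  @0  [1,1]  acc 0  |  →0  ↓0
  @1  [1,1]  acc 0  |  →0  ↓0
  @2  [1,1]  acc 74  |  →74  ↓4

dataflow = OS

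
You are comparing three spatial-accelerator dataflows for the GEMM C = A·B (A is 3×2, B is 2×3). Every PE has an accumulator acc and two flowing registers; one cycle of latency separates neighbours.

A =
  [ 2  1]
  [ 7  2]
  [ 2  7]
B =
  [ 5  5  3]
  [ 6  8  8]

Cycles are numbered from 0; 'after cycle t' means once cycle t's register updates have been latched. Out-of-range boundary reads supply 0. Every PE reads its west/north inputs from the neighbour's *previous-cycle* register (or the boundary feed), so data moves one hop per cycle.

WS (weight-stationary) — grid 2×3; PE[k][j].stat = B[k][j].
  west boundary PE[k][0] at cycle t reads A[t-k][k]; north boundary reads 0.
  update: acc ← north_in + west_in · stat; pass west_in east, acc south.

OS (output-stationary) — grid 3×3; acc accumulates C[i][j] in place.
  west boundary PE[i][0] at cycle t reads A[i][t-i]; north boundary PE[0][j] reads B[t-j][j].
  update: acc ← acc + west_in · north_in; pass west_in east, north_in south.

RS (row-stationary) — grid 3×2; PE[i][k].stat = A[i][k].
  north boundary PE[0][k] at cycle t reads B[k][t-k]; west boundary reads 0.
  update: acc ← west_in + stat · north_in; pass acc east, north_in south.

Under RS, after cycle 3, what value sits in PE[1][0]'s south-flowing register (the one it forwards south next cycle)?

register = 3

RS 3×2: PE[1][0] cycle-by-cycle (with neighbour feeds):
  after 0 — PE[0][0] acc=10, pass-E 10, pass-S 5
  after 0 — PE[1][0] acc=0, pass-E 0, pass-S 0
  after 1 — PE[0][0] acc=10, pass-E 10, pass-S 5
  after 1 — PE[1][0] acc=35, pass-E 35, pass-S 5
  after 2 — PE[0][0] acc=6, pass-E 6, pass-S 3
  after 2 — PE[1][0] acc=35, pass-E 35, pass-S 5
  after 3 — PE[0][0] acc=0, pass-E 0, pass-S 0
  after 3 — PE[1][0] acc=21, pass-E 21, pass-S 3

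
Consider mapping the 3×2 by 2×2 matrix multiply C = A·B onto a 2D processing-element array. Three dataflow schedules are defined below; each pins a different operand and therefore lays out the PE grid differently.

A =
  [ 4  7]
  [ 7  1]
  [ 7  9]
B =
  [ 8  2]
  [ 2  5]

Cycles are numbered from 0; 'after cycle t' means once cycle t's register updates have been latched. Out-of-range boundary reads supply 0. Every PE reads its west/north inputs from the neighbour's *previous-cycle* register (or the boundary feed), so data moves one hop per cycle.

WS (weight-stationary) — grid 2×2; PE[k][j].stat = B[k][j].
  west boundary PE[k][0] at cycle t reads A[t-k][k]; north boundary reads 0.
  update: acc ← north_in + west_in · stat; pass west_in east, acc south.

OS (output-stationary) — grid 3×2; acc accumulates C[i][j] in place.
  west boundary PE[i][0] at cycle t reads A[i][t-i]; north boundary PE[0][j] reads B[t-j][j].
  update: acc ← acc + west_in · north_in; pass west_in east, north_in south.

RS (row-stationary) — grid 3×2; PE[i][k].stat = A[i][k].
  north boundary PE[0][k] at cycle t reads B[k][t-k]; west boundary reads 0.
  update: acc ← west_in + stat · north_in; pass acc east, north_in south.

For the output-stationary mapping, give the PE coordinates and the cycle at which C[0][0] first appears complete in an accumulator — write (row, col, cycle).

Under OS, C[0][0] lands at PE[0][0]:
  step 0 · PE0,0: acc=32; fwd→4 fwd↓8
  step 1 · PE0,0: acc=46; fwd→7 fwd↓2

(row, col, cycle) = (0, 0, 1)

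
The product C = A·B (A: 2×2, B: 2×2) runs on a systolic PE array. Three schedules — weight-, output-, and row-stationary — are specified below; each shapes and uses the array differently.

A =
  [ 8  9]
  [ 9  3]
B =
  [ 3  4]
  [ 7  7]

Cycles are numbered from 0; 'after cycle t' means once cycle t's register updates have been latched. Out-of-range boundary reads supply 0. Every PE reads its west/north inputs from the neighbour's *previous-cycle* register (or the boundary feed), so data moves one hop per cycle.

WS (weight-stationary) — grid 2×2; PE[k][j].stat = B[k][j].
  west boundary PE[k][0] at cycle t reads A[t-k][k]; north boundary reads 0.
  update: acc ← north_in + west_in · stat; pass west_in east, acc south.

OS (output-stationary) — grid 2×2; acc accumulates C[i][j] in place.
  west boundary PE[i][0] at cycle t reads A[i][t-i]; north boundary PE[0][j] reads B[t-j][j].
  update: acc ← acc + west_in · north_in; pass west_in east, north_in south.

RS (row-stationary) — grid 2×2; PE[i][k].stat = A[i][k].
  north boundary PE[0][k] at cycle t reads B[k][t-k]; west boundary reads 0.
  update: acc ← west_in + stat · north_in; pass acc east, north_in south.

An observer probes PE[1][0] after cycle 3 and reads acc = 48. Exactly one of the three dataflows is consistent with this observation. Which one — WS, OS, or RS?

WS (2×2 grid), PE[1][0]:
  cycle 0: PE[1][0] → acc 0, east 0, south 0
  cycle 1: PE[1][0] → acc 87, east 9, south 87
  cycle 2: PE[1][0] → acc 48, east 3, south 48
  cycle 3: PE[1][0] → acc 0, east 0, south 0
OS (2×2 grid), PE[1][0]:
  cycle 0: PE[1][0] → acc 0, east 0, south 0
  cycle 1: PE[1][0] → acc 27, east 9, south 3
  cycle 2: PE[1][0] → acc 48, east 3, south 7
  cycle 3: PE[1][0] → acc 48, east 0, south 0
RS (2×2 grid), PE[1][0]:
  cycle 0: PE[1][0] → acc 0, east 0, south 0
  cycle 1: PE[1][0] → acc 27, east 27, south 3
  cycle 2: PE[1][0] → acc 36, east 36, south 4
  cycle 3: PE[1][0] → acc 0, east 0, south 0

dataflow = OS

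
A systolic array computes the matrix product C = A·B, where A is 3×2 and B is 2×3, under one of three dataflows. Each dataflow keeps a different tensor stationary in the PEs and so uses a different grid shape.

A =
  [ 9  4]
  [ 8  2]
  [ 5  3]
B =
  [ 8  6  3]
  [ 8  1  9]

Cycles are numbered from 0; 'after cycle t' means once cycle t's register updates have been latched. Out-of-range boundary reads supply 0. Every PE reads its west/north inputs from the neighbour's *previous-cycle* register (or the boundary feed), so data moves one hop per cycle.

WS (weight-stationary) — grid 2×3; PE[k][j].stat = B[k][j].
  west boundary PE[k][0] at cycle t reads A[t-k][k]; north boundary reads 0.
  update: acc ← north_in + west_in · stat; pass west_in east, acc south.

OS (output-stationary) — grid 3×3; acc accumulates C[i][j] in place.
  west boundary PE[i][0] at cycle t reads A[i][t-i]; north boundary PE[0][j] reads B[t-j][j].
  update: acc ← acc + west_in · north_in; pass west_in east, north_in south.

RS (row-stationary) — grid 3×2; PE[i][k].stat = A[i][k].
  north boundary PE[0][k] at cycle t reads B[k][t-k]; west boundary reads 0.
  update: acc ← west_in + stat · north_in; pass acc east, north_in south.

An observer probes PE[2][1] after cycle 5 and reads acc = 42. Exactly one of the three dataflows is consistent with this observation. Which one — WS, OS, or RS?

WS (2×3): PE[2][1] does not exist.
OS (3×3 grid), PE[2][1]:
  @0  [2,1]  acc 0  |  →0  ↓0
  @1  [2,1]  acc 0  |  →0  ↓0
  @2  [2,1]  acc 0  |  →0  ↓0
  @3  [2,1]  acc 30  |  →5  ↓6
  @4  [2,1]  acc 33  |  →3  ↓1
  @5  [2,1]  acc 33  |  →0  ↓0
RS (3×2 grid), PE[2][1]:
  @0  [2,1]  acc 0  |  →0  ↓0
  @1  [2,1]  acc 0  |  →0  ↓0
  @2  [2,1]  acc 0  |  →0  ↓0
  @3  [2,1]  acc 64  |  →64  ↓8
  @4  [2,1]  acc 33  |  →33  ↓1
  @5  [2,1]  acc 42  |  →42  ↓9

dataflow = RS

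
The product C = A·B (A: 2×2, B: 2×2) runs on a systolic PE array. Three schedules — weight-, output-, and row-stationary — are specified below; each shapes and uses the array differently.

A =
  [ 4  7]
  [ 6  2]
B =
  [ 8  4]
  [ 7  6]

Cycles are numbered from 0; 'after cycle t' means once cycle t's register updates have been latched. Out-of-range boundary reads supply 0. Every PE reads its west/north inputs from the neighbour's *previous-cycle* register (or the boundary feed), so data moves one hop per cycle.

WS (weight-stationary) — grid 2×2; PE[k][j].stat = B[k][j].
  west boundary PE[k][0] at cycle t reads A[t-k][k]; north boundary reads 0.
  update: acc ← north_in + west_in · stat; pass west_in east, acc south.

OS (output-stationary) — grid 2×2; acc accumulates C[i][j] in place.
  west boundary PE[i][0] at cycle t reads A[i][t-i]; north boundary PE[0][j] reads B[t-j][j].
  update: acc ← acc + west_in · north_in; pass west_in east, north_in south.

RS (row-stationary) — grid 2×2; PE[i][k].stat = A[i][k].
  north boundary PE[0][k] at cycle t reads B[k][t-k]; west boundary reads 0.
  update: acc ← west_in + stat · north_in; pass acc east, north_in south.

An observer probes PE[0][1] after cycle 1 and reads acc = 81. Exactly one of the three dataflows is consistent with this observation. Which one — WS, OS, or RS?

Under WS (2×2), PE[0][1]:
  @0  [0,1]  acc 0  |  →0  ↓0
  @1  [0,1]  acc 16  |  →4  ↓16
Under OS (2×2), PE[0][1]:
  @0  [0,1]  acc 0  |  →0  ↓0
  @1  [0,1]  acc 16  |  →4  ↓4
Under RS (2×2), PE[0][1]:
  @0  [0,1]  acc 0  |  →0  ↓0
  @1  [0,1]  acc 81  |  →81  ↓7

dataflow = RS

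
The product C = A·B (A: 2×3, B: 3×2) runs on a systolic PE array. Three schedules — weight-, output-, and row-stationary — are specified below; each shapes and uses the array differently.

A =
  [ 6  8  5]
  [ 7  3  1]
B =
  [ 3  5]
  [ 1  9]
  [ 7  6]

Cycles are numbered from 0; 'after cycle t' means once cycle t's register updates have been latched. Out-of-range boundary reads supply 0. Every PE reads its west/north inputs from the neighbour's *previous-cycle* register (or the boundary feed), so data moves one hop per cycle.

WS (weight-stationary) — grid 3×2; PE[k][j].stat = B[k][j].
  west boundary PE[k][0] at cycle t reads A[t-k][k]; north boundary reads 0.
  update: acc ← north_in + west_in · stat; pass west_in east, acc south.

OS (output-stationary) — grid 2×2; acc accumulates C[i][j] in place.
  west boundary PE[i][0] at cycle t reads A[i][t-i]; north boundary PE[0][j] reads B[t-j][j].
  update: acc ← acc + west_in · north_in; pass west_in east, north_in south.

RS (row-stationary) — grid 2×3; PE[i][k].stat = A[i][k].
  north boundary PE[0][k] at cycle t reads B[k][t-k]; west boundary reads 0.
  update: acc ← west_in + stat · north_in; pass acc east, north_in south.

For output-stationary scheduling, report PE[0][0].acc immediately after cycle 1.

Tracing OS — 2×2 array, target PE[0][0]:
  [0] (0,0) acc=18 (h:6 v:3)
  [1] (0,0) acc=26 (h:8 v:1)

PE[0][0].acc = 26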